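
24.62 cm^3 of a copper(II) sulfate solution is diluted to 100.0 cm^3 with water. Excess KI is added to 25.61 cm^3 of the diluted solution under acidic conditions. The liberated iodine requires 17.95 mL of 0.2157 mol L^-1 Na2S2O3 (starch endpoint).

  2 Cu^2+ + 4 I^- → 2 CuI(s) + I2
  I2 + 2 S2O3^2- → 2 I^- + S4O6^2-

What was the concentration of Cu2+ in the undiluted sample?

n(S2O3^2-) = 0.01795 × 0.2157 = 3.872 × 10^-3 mol
n(I2) = n(S2O3^2-)/2 = 1.936 × 10^-3 mol
From the 2:1 ratio, n(Cu2+) in the aliquot = 2/1 × 1.936 × 10^-3 = 3.872 × 10^-3 mol
[Cu2+]_dilute = 3.872 × 10^-3 / 0.02561 = 0.1512 mol/L
[Cu2+]_original = 0.1512 × 100.0/24.62 = 0.6141 mol/L

0.6141 mol/L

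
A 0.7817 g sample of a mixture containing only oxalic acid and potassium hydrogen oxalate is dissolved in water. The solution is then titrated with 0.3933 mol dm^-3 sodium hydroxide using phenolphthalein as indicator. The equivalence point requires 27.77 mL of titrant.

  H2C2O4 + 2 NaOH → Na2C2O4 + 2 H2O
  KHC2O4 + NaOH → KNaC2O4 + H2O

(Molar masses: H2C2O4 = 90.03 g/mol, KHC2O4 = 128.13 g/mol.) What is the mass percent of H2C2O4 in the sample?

42.80 %

n(NaOH) = 0.02777 × 0.3933 = 0.01092 mol
Let x = n(H2C2O4), y = n(KHC2O4).
Titrant: 2x + 1y = 0.01092;  mass: 90.03x + 128.13y = 0.7817
Solving, x = 3.716 × 10^-3 mol, y = 3.490 × 10^-3 mol
mass of H2C2O4 = 3.716 × 10^-3 × 90.03 = 0.3346 g
% H2C2O4 = 0.3346 / 0.7817 × 100 = 42.80 %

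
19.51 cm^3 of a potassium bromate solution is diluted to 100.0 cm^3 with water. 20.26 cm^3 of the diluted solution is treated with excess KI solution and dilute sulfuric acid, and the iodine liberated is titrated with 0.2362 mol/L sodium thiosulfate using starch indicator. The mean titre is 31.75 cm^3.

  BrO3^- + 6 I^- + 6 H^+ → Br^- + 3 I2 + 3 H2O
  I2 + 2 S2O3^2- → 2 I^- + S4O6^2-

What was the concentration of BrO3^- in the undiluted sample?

0.3162 mol/L

n(S2O3^2-) = 0.03175 × 0.2362 = 7.499 × 10^-3 mol
n(I2) = n(S2O3^2-)/2 = 3.750 × 10^-3 mol
From the 1:3 ratio, n(BrO3^-) in the aliquot = 1/3 × 3.750 × 10^-3 = 1.250 × 10^-3 mol
[BrO3^-]_dilute = 1.250 × 10^-3 / 0.02026 = 0.06169 mol/L
[BrO3^-]_original = 0.06169 × 100.0/19.51 = 0.3162 mol/L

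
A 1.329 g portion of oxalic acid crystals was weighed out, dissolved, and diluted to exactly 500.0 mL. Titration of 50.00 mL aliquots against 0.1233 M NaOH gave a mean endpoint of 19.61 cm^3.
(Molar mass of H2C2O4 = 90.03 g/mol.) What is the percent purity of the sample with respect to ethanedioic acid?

81.90 %

H2C2O4 + 2 NaOH → Na2C2O4 + 2 H2O
n(NaOH) per titration = 0.01961 × 0.1233 = 2.418 × 10^-3 mol
From the 1:2 ratio, n(H2C2O4) in each aliquot = 1/2 × 2.418 × 10^-3 = 1.209 × 10^-3 mol
n(H2C2O4) in the whole flask = 1.209 × 10^-3 × 500.0/50.00 = 0.01209 mol
mass of H2C2O4 = 0.01209 × 90.03 = 1.088 g
% H2C2O4 = 1.088 / 1.329 × 100 = 81.90 %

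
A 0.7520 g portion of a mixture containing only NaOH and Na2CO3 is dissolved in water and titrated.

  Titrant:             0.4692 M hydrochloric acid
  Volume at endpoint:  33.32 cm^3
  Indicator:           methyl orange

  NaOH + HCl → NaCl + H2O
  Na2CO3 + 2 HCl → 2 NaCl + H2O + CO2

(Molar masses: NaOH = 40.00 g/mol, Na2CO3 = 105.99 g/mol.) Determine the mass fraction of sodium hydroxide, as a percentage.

31.32 %

n(HCl) = 0.03332 × 0.4692 = 0.01563 mol
Let x = n(NaOH), y = n(Na2CO3).
Titrant: 1x + 2y = 0.01563;  mass: 40.00x + 105.99y = 0.7520
Solving, x = 5.888 × 10^-3 mol, y = 4.873 × 10^-3 mol
mass of NaOH = 5.888 × 10^-3 × 40.00 = 0.2355 g
% NaOH = 0.2355 / 0.7520 × 100 = 31.32 %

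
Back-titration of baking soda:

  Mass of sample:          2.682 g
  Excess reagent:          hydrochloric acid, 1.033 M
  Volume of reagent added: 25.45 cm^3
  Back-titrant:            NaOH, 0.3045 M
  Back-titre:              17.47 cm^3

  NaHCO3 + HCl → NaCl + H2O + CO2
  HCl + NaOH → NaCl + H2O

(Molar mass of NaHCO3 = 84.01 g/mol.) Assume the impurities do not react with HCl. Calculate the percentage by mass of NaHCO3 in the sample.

n(HCl) added = 0.02545 × 1.033 = 0.02629 mol
n(NaOH) used in back-titration = 0.01747 × 0.3045 = 5.320 × 10^-3 mol
n(HCl) left over = 5.320 × 10^-3 mol (1:1 ratio)
n(HCl) consumed by analyte = 0.02629 − 5.320 × 10^-3 = 0.02097 mol
n(NaHCO3) = 0.02097 mol (1:1 ratio)
mass of NaHCO3 = 0.02097 × 84.01 = 1.762 g
% NaHCO3 = 1.762 / 2.682 × 100 = 65.69 %

65.69 %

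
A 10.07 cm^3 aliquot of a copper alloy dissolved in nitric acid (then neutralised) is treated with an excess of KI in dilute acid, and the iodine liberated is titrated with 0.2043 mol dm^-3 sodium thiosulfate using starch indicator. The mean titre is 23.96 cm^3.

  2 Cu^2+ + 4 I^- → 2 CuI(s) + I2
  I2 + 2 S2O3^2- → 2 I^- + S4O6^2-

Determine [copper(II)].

n(S2O3^2-) = 0.02396 × 0.2043 = 4.895 × 10^-3 mol
n(I2) = n(S2O3^2-)/2 = 2.448 × 10^-3 mol
From the 2:1 ratio, n(Cu2+) in the aliquot = 2/1 × 2.448 × 10^-3 = 4.895 × 10^-3 mol
[Cu2+] = 4.895 × 10^-3 / 0.01007 = 0.4861 mol/L

0.4861 mol/L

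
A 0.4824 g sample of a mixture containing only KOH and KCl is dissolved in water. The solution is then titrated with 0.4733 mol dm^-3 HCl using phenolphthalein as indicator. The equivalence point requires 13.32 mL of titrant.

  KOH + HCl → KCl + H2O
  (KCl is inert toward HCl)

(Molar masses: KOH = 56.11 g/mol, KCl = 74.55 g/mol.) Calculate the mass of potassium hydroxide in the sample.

n(HCl) = 0.01332 × 0.4733 = 6.304 × 10^-3 mol
Let x = n(KOH), y = n(KCl).
Titrant: 1x = 6.304 × 10^-3;  mass: 56.11x + 74.55y = 0.4824
Solving, x = 6.304 × 10^-3 mol, y = 1.726 × 10^-3 mol
mass of KOH = 6.304 × 10^-3 × 56.11 = 0.3537 g

0.3537 g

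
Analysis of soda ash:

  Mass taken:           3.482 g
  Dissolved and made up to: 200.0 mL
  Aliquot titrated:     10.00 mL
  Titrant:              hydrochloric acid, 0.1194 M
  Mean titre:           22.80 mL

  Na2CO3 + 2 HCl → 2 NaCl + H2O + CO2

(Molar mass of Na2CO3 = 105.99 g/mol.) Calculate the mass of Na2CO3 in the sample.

n(HCl) per titration = 0.02280 × 0.1194 = 2.722 × 10^-3 mol
From the 1:2 ratio, n(Na2CO3) in each aliquot = 1/2 × 2.722 × 10^-3 = 1.361 × 10^-3 mol
n(Na2CO3) in the whole flask = 1.361 × 10^-3 × 200.0/10.00 = 0.02722 mol
mass of Na2CO3 = 0.02722 × 105.99 = 2.885 g

2.885 g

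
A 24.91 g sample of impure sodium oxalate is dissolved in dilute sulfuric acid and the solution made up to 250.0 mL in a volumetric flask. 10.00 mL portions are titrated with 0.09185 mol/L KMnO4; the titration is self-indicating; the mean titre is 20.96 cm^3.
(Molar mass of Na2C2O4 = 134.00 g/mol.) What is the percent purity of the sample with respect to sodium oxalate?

64.73 %

2 MnO4^- + 5 C2O4^2- + 16 H^+ → 2 Mn^2+ + 10 CO2 + 8 H2O
n(KMnO4) per titration = 0.02096 × 0.09185 = 1.925 × 10^-3 mol
From the 5:2 ratio, n(Na2C2O4) in each aliquot = 5/2 × 1.925 × 10^-3 = 4.813 × 10^-3 mol
n(Na2C2O4) in the whole flask = 4.813 × 10^-3 × 250.0/10.00 = 0.1203 mol
mass of Na2C2O4 = 0.1203 × 134.00 = 16.12 g
% Na2C2O4 = 16.12 / 24.91 × 100 = 64.73 %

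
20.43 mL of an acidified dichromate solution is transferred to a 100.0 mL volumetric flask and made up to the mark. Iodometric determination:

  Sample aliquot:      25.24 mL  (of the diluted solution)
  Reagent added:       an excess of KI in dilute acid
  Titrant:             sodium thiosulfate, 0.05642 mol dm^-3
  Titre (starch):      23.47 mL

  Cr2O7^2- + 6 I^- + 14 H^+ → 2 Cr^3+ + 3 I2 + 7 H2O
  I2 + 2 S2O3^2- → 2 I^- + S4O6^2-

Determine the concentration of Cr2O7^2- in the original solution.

0.04280 mol/L

n(S2O3^2-) = 0.02347 × 0.05642 = 1.324 × 10^-3 mol
n(I2) = n(S2O3^2-)/2 = 6.621 × 10^-4 mol
From the 1:3 ratio, n(Cr2O7^2-) in the aliquot = 1/3 × 6.621 × 10^-4 = 2.207 × 10^-4 mol
[Cr2O7^2-]_dilute = 2.207 × 10^-4 / 0.02524 = 0.008744 mol/L
[Cr2O7^2-]_original = 0.008744 × 100.0/20.43 = 0.04280 mol/L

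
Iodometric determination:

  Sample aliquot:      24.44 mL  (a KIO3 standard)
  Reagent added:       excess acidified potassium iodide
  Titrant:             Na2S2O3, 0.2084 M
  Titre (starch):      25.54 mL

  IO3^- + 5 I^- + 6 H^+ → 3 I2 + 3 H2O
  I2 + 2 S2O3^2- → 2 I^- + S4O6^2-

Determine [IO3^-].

n(S2O3^2-) = 0.02554 × 0.2084 = 5.323 × 10^-3 mol
n(I2) = n(S2O3^2-)/2 = 2.661 × 10^-3 mol
From the 1:3 ratio, n(IO3^-) in the aliquot = 1/3 × 2.661 × 10^-3 = 8.871 × 10^-4 mol
[IO3^-] = 8.871 × 10^-4 / 0.02444 = 0.03630 mol/L

0.03630 M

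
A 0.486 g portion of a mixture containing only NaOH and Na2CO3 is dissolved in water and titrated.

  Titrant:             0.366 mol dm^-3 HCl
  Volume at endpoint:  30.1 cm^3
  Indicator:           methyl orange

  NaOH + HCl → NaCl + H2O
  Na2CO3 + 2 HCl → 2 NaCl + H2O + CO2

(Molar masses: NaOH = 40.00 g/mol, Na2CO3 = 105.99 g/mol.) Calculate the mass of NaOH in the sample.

n(HCl) = 0.0301 × 0.366 = 0.0110 mol
Let x = n(NaOH), y = n(Na2CO3).
Titrant: 1x + 2y = 0.0110;  mass: 40.00x + 105.99y = 0.486
Solving, x = 7.53 × 10^-3 mol, y = 1.74 × 10^-3 mol
mass of NaOH = 7.53 × 10^-3 × 40.00 = 0.301 g

0.301 g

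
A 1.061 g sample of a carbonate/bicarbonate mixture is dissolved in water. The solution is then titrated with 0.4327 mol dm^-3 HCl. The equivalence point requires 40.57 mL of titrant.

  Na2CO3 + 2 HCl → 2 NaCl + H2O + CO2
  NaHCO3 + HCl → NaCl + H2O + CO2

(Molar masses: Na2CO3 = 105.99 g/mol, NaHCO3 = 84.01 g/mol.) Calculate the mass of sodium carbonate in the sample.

0.7070 g

n(HCl) = 0.04057 × 0.4327 = 0.01755 mol
Let x = n(Na2CO3), y = n(NaHCO3).
Titrant: 2x + 1y = 0.01755;  mass: 105.99x + 84.01y = 1.061
Solving, x = 6.670 × 10^-3 mol, y = 4.214 × 10^-3 mol
mass of Na2CO3 = 6.670 × 10^-3 × 105.99 = 0.7070 g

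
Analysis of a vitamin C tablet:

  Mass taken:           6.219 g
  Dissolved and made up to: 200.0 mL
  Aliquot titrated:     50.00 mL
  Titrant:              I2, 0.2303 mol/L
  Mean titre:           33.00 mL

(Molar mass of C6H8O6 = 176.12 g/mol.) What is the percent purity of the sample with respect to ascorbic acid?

86.09 %

C6H8O6 + I2 → C6H6O6 + 2 HI
n(I2) per titration = 0.03300 × 0.2303 = 7.600 × 10^-3 mol
n(C6H8O6) in each aliquot = 7.600 × 10^-3 mol (1:1 ratio)
n(C6H8O6) in the whole flask = 7.600 × 10^-3 × 200.0/50.00 = 0.03040 mol
mass of C6H8O6 = 0.03040 × 176.12 = 5.354 g
% C6H8O6 = 5.354 / 6.219 × 100 = 86.09 %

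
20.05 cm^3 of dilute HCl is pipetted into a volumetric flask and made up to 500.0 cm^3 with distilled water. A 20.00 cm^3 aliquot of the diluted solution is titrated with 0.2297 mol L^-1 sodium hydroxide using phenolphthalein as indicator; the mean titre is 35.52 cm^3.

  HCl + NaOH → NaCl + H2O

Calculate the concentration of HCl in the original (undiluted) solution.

10.17 mol/L

n(NaOH) = 0.03552 × 0.2297 = 8.159 × 10^-3 mol
n(HCl) in the aliquot = 8.159 × 10^-3 mol (1:1 ratio)
[HCl]_dilute = 8.159 × 10^-3 / 0.02000 = 0.4079 mol/L
Dilution factor = 500.0 / 20.05 = 24.94
[HCl]_stock = 0.4079 × 24.94 = 10.17 mol/L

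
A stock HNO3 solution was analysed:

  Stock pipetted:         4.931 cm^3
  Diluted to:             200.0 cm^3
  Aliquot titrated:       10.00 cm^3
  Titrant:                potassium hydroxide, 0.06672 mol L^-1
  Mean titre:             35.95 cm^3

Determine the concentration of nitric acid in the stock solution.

9.729 mol/L

HNO3 + KOH → KNO3 + H2O
n(KOH) = 0.03595 × 0.06672 = 2.399 × 10^-3 mol
n(HNO3) in the aliquot = 2.399 × 10^-3 mol (1:1 ratio)
[HNO3]_dilute = 2.399 × 10^-3 / 0.01000 = 0.2399 mol/L
Dilution factor = 200.0 / 4.931 = 40.56
[HNO3]_stock = 0.2399 × 40.56 = 9.729 mol/L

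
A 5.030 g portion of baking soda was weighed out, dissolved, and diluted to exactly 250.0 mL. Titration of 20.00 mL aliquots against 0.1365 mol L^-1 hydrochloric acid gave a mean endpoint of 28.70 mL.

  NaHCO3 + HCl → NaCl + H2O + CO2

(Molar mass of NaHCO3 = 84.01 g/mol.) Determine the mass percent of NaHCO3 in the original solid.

81.79 %

n(HCl) per titration = 0.02870 × 0.1365 = 3.918 × 10^-3 mol
n(NaHCO3) in each aliquot = 3.918 × 10^-3 mol (1:1 ratio)
n(NaHCO3) in the whole flask = 3.918 × 10^-3 × 250.0/20.00 = 0.04897 mol
mass of NaHCO3 = 0.04897 × 84.01 = 4.114 g
% NaHCO3 = 4.114 / 5.030 × 100 = 81.79 %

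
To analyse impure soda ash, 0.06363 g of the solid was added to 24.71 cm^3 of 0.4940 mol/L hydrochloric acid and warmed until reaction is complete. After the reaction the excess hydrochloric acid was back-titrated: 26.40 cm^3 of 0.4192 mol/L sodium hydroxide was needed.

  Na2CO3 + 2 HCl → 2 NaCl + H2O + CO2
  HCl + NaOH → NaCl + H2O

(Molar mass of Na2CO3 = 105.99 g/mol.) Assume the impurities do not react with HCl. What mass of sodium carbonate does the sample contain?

0.06041 g

n(HCl) added = 0.02471 × 0.4940 = 0.01221 mol
n(NaOH) used in back-titration = 0.02640 × 0.4192 = 0.01107 mol
n(HCl) left over = 0.01107 mol (1:1 ratio)
n(HCl) consumed by analyte = 0.01221 − 0.01107 = 1.140 × 10^-3 mol
From the 1:2 ratio, n(Na2CO3) = 1/2 × 1.140 × 10^-3 = 5.699 × 10^-4 mol
mass of Na2CO3 = 5.699 × 10^-4 × 105.99 = 0.06041 g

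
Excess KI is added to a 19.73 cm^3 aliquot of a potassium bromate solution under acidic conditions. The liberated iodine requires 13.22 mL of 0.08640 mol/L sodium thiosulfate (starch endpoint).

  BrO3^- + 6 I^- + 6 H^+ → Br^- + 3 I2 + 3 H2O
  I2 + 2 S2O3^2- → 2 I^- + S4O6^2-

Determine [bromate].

n(S2O3^2-) = 0.01322 × 0.08640 = 1.142 × 10^-3 mol
n(I2) = n(S2O3^2-)/2 = 5.711 × 10^-4 mol
From the 1:3 ratio, n(BrO3^-) in the aliquot = 1/3 × 5.711 × 10^-4 = 1.904 × 10^-4 mol
[BrO3^-] = 1.904 × 10^-4 / 0.01973 = 0.009649 mol/L

0.009649 mol/L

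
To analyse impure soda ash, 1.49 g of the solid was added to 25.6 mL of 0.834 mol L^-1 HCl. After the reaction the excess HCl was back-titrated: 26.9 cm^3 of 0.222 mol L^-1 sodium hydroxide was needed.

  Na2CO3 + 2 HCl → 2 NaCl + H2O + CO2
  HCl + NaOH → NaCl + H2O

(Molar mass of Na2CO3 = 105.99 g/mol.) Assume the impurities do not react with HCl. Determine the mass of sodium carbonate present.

n(HCl) added = 0.0256 × 0.834 = 0.0214 mol
n(NaOH) used in back-titration = 0.0269 × 0.222 = 5.97 × 10^-3 mol
n(HCl) left over = 5.97 × 10^-3 mol (1:1 ratio)
n(HCl) consumed by analyte = 0.0214 − 5.97 × 10^-3 = 0.0154 mol
From the 1:2 ratio, n(Na2CO3) = 1/2 × 0.0154 = 7.69 × 10^-3 mol
mass of Na2CO3 = 7.69 × 10^-3 × 105.99 = 0.815 g

0.815 g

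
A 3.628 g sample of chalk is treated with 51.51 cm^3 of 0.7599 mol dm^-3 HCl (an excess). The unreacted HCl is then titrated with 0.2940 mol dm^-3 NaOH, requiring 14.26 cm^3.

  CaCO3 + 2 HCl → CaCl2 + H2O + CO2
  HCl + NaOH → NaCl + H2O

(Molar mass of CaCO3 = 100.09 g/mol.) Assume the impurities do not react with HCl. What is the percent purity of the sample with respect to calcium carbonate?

n(HCl) added = 0.05151 × 0.7599 = 0.03914 mol
n(NaOH) used in back-titration = 0.01426 × 0.2940 = 4.192 × 10^-3 mol
n(HCl) left over = 4.192 × 10^-3 mol (1:1 ratio)
n(HCl) consumed by analyte = 0.03914 − 4.192 × 10^-3 = 0.03495 mol
From the 1:2 ratio, n(CaCO3) = 1/2 × 0.03495 = 0.01748 mol
mass of CaCO3 = 0.01748 × 100.09 = 1.749 g
% CaCO3 = 1.749 / 3.628 × 100 = 48.21 %

48.21 %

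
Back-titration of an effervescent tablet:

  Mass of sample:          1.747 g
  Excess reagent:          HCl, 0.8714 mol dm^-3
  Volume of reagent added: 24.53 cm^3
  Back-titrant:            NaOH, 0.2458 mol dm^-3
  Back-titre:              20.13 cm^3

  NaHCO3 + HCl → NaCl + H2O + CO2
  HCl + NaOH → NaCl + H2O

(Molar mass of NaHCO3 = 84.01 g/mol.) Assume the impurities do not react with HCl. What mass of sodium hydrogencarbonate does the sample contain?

1.380 g

n(HCl) added = 0.02453 × 0.8714 = 0.02138 mol
n(NaOH) used in back-titration = 0.02013 × 0.2458 = 4.948 × 10^-3 mol
n(HCl) left over = 4.948 × 10^-3 mol (1:1 ratio)
n(HCl) consumed by analyte = 0.02138 − 4.948 × 10^-3 = 0.01643 mol
n(NaHCO3) = 0.01643 mol (1:1 ratio)
mass of NaHCO3 = 0.01643 × 84.01 = 1.380 g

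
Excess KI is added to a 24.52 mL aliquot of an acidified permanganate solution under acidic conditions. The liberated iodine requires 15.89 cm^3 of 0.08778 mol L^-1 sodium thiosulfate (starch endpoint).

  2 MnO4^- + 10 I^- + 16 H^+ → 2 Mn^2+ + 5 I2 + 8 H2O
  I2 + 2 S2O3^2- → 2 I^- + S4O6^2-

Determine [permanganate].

0.01138 mol/L

n(S2O3^2-) = 0.01589 × 0.08778 = 1.395 × 10^-3 mol
n(I2) = n(S2O3^2-)/2 = 6.974 × 10^-4 mol
From the 2:5 ratio, n(MnO4^-) in the aliquot = 2/5 × 6.974 × 10^-4 = 2.790 × 10^-4 mol
[MnO4^-] = 2.790 × 10^-4 / 0.02452 = 0.01138 mol/L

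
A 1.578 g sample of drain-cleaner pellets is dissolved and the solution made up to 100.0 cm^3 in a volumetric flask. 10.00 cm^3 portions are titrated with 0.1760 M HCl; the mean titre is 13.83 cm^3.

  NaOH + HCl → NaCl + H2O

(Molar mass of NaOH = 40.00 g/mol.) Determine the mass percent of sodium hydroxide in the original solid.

61.70 %

n(HCl) per titration = 0.01383 × 0.1760 = 2.434 × 10^-3 mol
n(NaOH) in each aliquot = 2.434 × 10^-3 mol (1:1 ratio)
n(NaOH) in the whole flask = 2.434 × 10^-3 × 100.0/10.00 = 0.02434 mol
mass of NaOH = 0.02434 × 40.00 = 0.9736 g
% NaOH = 0.9736 / 1.578 × 100 = 61.70 %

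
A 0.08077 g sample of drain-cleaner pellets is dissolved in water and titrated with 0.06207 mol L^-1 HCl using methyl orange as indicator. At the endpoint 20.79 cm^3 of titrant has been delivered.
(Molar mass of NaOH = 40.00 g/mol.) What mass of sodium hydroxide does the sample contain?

0.05162 g

NaOH + HCl → NaCl + H2O
n(HCl) = 0.02079 L × 0.06207 mol/L = 1.290 × 10^-3 mol
n(NaOH) = 1.290 × 10^-3 mol (1:1 ratio)
mass of NaOH = 1.290 × 10^-3 × 40.00 g/mol = 0.05162 g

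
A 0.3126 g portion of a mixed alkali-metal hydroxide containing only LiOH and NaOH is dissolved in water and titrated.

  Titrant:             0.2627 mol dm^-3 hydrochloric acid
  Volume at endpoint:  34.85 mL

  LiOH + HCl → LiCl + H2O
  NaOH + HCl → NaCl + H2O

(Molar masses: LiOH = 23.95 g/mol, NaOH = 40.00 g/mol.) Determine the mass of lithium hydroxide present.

0.07999 g

n(HCl) = 0.03485 × 0.2627 = 9.155 × 10^-3 mol
Let x = n(LiOH), y = n(NaOH).
Titrant: 1x + 1y = 9.155 × 10^-3;  mass: 23.95x + 40.00y = 0.3126
Solving, x = 3.340 × 10^-3 mol, y = 5.815 × 10^-3 mol
mass of LiOH = 3.340 × 10^-3 × 23.95 = 0.07999 g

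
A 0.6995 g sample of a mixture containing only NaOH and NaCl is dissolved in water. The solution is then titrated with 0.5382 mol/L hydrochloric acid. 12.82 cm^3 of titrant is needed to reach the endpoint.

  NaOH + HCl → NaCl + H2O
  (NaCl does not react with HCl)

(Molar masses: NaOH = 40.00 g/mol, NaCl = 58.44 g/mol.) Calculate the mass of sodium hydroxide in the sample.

0.2760 g

n(HCl) = 0.01282 × 0.5382 = 6.900 × 10^-3 mol
Let x = n(NaOH), y = n(NaCl).
Titrant: 1x = 6.900 × 10^-3;  mass: 40.00x + 58.44y = 0.6995
Solving, x = 6.900 × 10^-3 mol, y = 7.247 × 10^-3 mol
mass of NaOH = 6.900 × 10^-3 × 40.00 = 0.2760 g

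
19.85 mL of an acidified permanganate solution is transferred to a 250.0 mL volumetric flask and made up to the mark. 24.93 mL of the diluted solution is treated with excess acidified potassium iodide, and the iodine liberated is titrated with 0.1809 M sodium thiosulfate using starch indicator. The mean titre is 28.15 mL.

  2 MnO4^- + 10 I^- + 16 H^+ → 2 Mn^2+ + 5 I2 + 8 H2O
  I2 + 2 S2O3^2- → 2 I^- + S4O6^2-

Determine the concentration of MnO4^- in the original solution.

0.5145 M

n(S2O3^2-) = 0.02815 × 0.1809 = 5.092 × 10^-3 mol
n(I2) = n(S2O3^2-)/2 = 2.546 × 10^-3 mol
From the 2:5 ratio, n(MnO4^-) in the aliquot = 2/5 × 2.546 × 10^-3 = 1.018 × 10^-3 mol
[MnO4^-]_dilute = 1.018 × 10^-3 / 0.02493 = 0.04085 mol/L
[MnO4^-]_original = 0.04085 × 250.0/19.85 = 0.5145 mol/L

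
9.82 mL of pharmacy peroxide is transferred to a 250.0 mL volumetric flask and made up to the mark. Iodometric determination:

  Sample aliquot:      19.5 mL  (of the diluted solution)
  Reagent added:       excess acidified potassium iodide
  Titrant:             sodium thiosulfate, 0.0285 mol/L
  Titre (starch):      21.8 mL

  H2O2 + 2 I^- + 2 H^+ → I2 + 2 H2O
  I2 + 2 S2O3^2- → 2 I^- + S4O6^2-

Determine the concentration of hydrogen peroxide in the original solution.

n(S2O3^2-) = 0.0218 × 0.0285 = 6.21 × 10^-4 mol
n(I2) = n(S2O3^2-)/2 = 3.11 × 10^-4 mol
n(H2O2) in the aliquot = 3.11 × 10^-4 mol (1:1 ratio)
[H2O2]_dilute = 3.11 × 10^-4 / 0.0195 = 0.0159 mol/L
[H2O2]_original = 0.0159 × 250.0/9.82 = 0.406 mol/L

0.406 mol/L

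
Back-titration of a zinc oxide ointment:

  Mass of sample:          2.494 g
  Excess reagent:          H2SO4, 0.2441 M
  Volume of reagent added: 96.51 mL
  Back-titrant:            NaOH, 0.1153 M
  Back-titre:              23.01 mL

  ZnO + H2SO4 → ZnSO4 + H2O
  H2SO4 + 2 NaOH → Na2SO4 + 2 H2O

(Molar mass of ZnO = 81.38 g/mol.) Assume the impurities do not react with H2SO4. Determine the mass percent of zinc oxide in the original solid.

n(H2SO4) added = 0.09651 × 0.2441 = 0.02356 mol
n(NaOH) used in back-titration = 0.02301 × 0.1153 = 2.653 × 10^-3 mol
From the 1:2 ratio, n(H2SO4) left over = 1/2 × 2.653 × 10^-3 = 1.327 × 10^-3 mol
n(H2SO4) consumed by analyte = 0.02356 − 1.327 × 10^-3 = 0.02223 mol
n(ZnO) = 0.02223 mol (1:1 ratio)
mass of ZnO = 0.02223 × 81.38 = 1.809 g
% ZnO = 1.809 / 2.494 × 100 = 72.54 %

72.54 %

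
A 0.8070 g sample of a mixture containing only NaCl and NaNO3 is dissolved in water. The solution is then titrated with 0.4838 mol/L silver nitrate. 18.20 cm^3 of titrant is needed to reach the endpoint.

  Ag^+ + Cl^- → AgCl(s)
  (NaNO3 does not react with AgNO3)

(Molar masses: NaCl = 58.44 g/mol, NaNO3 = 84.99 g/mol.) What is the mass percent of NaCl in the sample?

n(AgNO3) = 0.01820 × 0.4838 = 8.805 × 10^-3 mol
Let x = n(NaCl), y = n(NaNO3).
Titrant: 1x = 8.805 × 10^-3;  mass: 58.44x + 84.99y = 0.8070
Solving, x = 8.805 × 10^-3 mol, y = 3.441 × 10^-3 mol
mass of NaCl = 8.805 × 10^-3 × 58.44 = 0.5146 g
% NaCl = 0.5146 / 0.8070 × 100 = 63.76 %

63.76 %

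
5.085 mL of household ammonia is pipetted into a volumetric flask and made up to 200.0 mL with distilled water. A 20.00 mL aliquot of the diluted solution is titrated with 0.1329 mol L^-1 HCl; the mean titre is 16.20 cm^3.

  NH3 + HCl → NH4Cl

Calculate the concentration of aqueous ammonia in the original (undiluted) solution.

n(HCl) = 0.01620 × 0.1329 = 2.153 × 10^-3 mol
n(NH3) in the aliquot = 2.153 × 10^-3 mol (1:1 ratio)
[NH3]_dilute = 2.153 × 10^-3 / 0.02000 = 0.1076 mol/L
Dilution factor = 200.0 / 5.085 = 39.33
[NH3]_stock = 0.1076 × 39.33 = 4.234 mol/L

4.234 mol/L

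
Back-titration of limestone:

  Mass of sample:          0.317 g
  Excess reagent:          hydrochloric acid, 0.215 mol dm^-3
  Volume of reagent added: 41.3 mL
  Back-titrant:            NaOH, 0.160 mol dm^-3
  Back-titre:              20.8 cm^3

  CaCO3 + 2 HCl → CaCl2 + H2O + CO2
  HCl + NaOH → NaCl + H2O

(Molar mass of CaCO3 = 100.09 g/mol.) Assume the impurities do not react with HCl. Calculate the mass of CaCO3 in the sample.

n(HCl) added = 0.0413 × 0.215 = 8.88 × 10^-3 mol
n(NaOH) used in back-titration = 0.0208 × 0.160 = 3.33 × 10^-3 mol
n(HCl) left over = 3.33 × 10^-3 mol (1:1 ratio)
n(HCl) consumed by analyte = 8.88 × 10^-3 − 3.33 × 10^-3 = 5.55 × 10^-3 mol
From the 1:2 ratio, n(CaCO3) = 1/2 × 5.55 × 10^-3 = 2.78 × 10^-3 mol
mass of CaCO3 = 2.78 × 10^-3 × 100.09 = 0.278 g

0.278 g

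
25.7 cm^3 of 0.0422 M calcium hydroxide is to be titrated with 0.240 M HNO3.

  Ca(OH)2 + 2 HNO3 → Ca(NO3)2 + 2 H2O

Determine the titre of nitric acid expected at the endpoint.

9.04 mL

n(Ca(OH)2) = 0.0257 L × 0.0422 mol/L = 1.08 × 10^-3 mol
From the 2:1 stoichiometry, n(HNO3) = 2/1 × 1.08 × 10^-3 = 2.17 × 10^-3 mol
V(HNO3) = 2.17 × 10^-3 mol / 0.240 mol/L = 0.00904 L = 9.04 mL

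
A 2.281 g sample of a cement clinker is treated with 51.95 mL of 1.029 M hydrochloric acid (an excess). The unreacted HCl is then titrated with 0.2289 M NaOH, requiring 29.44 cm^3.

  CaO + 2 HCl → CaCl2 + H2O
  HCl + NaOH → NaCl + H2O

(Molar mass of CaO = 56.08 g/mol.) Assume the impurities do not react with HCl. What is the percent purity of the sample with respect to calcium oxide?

57.43 %

n(HCl) added = 0.05195 × 1.029 = 0.05346 mol
n(NaOH) used in back-titration = 0.02944 × 0.2289 = 6.739 × 10^-3 mol
n(HCl) left over = 6.739 × 10^-3 mol (1:1 ratio)
n(HCl) consumed by analyte = 0.05346 − 6.739 × 10^-3 = 0.04672 mol
From the 1:2 ratio, n(CaO) = 1/2 × 0.04672 = 0.02336 mol
mass of CaO = 0.02336 × 56.08 = 1.310 g
% CaO = 1.310 / 2.281 × 100 = 57.43 %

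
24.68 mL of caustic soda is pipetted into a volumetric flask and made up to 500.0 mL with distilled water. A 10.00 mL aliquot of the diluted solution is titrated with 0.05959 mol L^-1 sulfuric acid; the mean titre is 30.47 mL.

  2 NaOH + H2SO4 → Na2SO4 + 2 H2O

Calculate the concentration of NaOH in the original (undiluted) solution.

n(H2SO4) = 0.03047 × 0.05959 = 1.816 × 10^-3 mol
From the 2:1 ratio, n(NaOH) in the aliquot = 2/1 × 1.816 × 10^-3 = 3.631 × 10^-3 mol
[NaOH]_dilute = 3.631 × 10^-3 / 0.01000 = 0.3631 mol/L
Dilution factor = 500.0 / 24.68 = 20.26
[NaOH]_stock = 0.3631 × 20.26 = 7.357 mol/L

7.357 mol/L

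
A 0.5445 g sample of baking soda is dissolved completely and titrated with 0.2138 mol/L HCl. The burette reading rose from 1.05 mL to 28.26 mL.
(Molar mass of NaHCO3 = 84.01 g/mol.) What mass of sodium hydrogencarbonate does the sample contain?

NaHCO3 + HCl → NaCl + H2O + CO2
n(HCl) = 0.02721 L × 0.2138 mol/L = 5.817 × 10^-3 mol
n(NaHCO3) = 5.817 × 10^-3 mol (1:1 ratio)
mass of NaHCO3 = 5.817 × 10^-3 × 84.01 g/mol = 0.4887 g

0.4887 g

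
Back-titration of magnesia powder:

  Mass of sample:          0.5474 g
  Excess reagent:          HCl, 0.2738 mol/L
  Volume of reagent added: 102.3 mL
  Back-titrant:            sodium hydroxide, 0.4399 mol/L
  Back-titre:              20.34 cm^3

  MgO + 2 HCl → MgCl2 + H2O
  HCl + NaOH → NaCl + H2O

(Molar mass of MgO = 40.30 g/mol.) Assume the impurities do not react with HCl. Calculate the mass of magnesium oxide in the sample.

n(HCl) added = 0.1023 × 0.2738 = 0.02801 mol
n(NaOH) used in back-titration = 0.02034 × 0.4399 = 8.948 × 10^-3 mol
n(HCl) left over = 8.948 × 10^-3 mol (1:1 ratio)
n(HCl) consumed by analyte = 0.02801 − 8.948 × 10^-3 = 0.01906 mol
From the 1:2 ratio, n(MgO) = 1/2 × 0.01906 = 9.531 × 10^-3 mol
mass of MgO = 9.531 × 10^-3 × 40.30 = 0.3841 g

0.3841 g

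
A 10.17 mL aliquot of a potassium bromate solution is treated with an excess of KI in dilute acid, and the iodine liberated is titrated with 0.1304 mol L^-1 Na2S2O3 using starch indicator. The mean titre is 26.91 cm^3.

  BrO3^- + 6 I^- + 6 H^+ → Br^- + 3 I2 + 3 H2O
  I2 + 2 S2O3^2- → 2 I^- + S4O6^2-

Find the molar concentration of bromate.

n(S2O3^2-) = 0.02691 × 0.1304 = 3.509 × 10^-3 mol
n(I2) = n(S2O3^2-)/2 = 1.755 × 10^-3 mol
From the 1:3 ratio, n(BrO3^-) in the aliquot = 1/3 × 1.755 × 10^-3 = 5.848 × 10^-4 mol
[BrO3^-] = 5.848 × 10^-4 / 0.01017 = 0.05751 mol/L

0.05751 mol/L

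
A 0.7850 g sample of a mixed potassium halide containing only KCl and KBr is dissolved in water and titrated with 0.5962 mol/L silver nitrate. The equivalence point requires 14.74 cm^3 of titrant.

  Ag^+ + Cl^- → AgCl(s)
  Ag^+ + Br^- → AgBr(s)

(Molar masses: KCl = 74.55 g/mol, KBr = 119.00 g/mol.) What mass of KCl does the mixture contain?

0.4374 g

n(AgNO3) = 0.01474 × 0.5962 = 8.788 × 10^-3 mol
Let x = n(KCl), y = n(KBr).
Titrant: 1x + 1y = 8.788 × 10^-3;  mass: 74.55x + 119.00y = 0.7850
Solving, x = 5.867 × 10^-3 mol, y = 2.921 × 10^-3 mol
mass of KCl = 5.867 × 10^-3 × 74.55 = 0.4374 g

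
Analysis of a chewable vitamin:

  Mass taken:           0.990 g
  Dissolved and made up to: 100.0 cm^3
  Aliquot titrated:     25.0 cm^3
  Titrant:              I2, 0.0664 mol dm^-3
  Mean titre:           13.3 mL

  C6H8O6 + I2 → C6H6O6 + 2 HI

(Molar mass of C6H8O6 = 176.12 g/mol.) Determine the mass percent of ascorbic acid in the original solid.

62.8 %

n(I2) per titration = 0.0133 × 0.0664 = 8.83 × 10^-4 mol
n(C6H8O6) in each aliquot = 8.83 × 10^-4 mol (1:1 ratio)
n(C6H8O6) in the whole flask = 8.83 × 10^-4 × 100.0/25.0 = 3.53 × 10^-3 mol
mass of C6H8O6 = 3.53 × 10^-3 × 176.12 = 0.622 g
% C6H8O6 = 0.622 / 0.990 × 100 = 62.8 %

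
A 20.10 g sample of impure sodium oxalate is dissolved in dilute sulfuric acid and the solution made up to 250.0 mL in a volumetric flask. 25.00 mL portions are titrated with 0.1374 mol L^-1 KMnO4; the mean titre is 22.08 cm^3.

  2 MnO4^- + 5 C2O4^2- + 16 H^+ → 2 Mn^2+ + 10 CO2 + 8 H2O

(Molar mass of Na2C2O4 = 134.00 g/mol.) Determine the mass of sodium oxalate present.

n(KMnO4) per titration = 0.02208 × 0.1374 = 3.034 × 10^-3 mol
From the 5:2 ratio, n(Na2C2O4) in each aliquot = 5/2 × 3.034 × 10^-3 = 7.584 × 10^-3 mol
n(Na2C2O4) in the whole flask = 7.584 × 10^-3 × 250.0/25.00 = 0.07584 mol
mass of Na2C2O4 = 0.07584 × 134.00 = 10.16 g

10.16 g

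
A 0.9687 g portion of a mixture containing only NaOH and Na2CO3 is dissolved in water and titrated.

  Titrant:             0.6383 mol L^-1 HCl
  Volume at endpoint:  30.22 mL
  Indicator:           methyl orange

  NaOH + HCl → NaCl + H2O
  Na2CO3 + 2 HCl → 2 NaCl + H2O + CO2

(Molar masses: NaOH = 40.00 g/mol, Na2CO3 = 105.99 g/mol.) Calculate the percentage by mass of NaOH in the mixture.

n(HCl) = 0.03022 × 0.6383 = 0.01929 mol
Let x = n(NaOH), y = n(Na2CO3).
Titrant: 1x + 2y = 0.01929;  mass: 40.00x + 105.99y = 0.9687
Solving, x = 4.120 × 10^-3 mol, y = 7.585 × 10^-3 mol
mass of NaOH = 4.120 × 10^-3 × 40.00 = 0.1648 g
% NaOH = 0.1648 / 0.9687 × 100 = 17.01 %

17.01 %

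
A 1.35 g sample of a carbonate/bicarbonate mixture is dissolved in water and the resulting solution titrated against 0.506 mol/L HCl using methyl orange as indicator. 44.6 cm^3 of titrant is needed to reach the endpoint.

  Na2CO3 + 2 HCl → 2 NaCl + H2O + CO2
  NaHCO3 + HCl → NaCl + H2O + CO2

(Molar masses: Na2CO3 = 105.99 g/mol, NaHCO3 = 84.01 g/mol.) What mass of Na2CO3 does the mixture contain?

0.933 g

n(HCl) = 0.0446 × 0.506 = 0.0226 mol
Let x = n(Na2CO3), y = n(NaHCO3).
Titrant: 2x + 1y = 0.0226;  mass: 105.99x + 84.01y = 1.35
Solving, x = 8.80 × 10^-3 mol, y = 4.97 × 10^-3 mol
mass of Na2CO3 = 8.80 × 10^-3 × 105.99 = 0.933 g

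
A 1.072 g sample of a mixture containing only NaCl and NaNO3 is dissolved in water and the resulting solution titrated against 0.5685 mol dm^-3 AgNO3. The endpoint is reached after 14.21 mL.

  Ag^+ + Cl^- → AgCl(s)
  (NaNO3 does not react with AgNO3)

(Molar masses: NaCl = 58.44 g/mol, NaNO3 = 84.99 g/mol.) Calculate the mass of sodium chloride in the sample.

0.4721 g

n(AgNO3) = 0.01421 × 0.5685 = 8.078 × 10^-3 mol
Let x = n(NaCl), y = n(NaNO3).
Titrant: 1x = 8.078 × 10^-3;  mass: 58.44x + 84.99y = 1.072
Solving, x = 8.078 × 10^-3 mol, y = 7.058 × 10^-3 mol
mass of NaCl = 8.078 × 10^-3 × 58.44 = 0.4721 g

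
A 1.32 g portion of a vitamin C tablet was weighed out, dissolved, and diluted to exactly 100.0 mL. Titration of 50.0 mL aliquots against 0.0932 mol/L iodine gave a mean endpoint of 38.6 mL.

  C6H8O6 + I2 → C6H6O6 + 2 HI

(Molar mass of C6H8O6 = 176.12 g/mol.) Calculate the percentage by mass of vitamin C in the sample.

96.0 %

n(I2) per titration = 0.0386 × 0.0932 = 3.60 × 10^-3 mol
n(C6H8O6) in each aliquot = 3.60 × 10^-3 mol (1:1 ratio)
n(C6H8O6) in the whole flask = 3.60 × 10^-3 × 100.0/50.0 = 7.20 × 10^-3 mol
mass of C6H8O6 = 7.20 × 10^-3 × 176.12 = 1.27 g
% C6H8O6 = 1.27 / 1.32 × 100 = 96.0 %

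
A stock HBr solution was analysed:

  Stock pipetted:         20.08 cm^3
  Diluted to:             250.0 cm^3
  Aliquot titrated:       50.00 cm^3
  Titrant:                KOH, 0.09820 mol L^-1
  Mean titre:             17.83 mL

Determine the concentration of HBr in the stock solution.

HBr + KOH → KBr + H2O
n(KOH) = 0.01783 × 0.09820 = 1.751 × 10^-3 mol
n(HBr) in the aliquot = 1.751 × 10^-3 mol (1:1 ratio)
[HBr]_dilute = 1.751 × 10^-3 / 0.05000 = 0.03502 mol/L
Dilution factor = 250.0 / 20.08 = 12.45
[HBr]_stock = 0.03502 × 12.45 = 0.4360 mol/L

0.4360 mol/L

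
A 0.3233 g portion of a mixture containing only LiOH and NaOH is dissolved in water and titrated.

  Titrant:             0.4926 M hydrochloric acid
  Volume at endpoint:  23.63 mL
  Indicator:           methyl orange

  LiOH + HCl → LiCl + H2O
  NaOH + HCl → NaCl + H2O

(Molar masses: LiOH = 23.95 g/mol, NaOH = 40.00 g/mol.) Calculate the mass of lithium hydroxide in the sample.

n(HCl) = 0.02363 × 0.4926 = 0.01164 mol
Let x = n(LiOH), y = n(NaOH).
Titrant: 1x + 1y = 0.01164;  mass: 23.95x + 40.00y = 0.3233
Solving, x = 8.866 × 10^-3 mol, y = 2.774 × 10^-3 mol
mass of LiOH = 8.866 × 10^-3 × 23.95 = 0.2123 g

0.2123 g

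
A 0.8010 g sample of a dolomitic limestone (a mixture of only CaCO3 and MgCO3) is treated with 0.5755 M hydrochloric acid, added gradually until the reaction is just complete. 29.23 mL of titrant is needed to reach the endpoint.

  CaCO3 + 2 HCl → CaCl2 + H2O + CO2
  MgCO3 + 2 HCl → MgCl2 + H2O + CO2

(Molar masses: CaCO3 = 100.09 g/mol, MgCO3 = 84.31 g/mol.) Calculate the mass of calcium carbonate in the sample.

0.5827 g

n(HCl) = 0.02923 × 0.5755 = 0.01682 mol
Let x = n(CaCO3), y = n(MgCO3).
Titrant: 2x + 2y = 0.01682;  mass: 100.09x + 84.31y = 0.8010
Solving, x = 5.822 × 10^-3 mol, y = 2.589 × 10^-3 mol
mass of CaCO3 = 5.822 × 10^-3 × 100.09 = 0.5827 g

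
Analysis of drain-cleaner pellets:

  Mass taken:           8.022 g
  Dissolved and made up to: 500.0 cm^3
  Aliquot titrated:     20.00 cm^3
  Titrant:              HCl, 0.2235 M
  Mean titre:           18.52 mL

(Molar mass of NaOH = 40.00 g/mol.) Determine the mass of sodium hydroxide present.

4.139 g

NaOH + HCl → NaCl + H2O
n(HCl) per titration = 0.01852 × 0.2235 = 4.139 × 10^-3 mol
n(NaOH) in each aliquot = 4.139 × 10^-3 mol (1:1 ratio)
n(NaOH) in the whole flask = 4.139 × 10^-3 × 500.0/20.00 = 0.1035 mol
mass of NaOH = 0.1035 × 40.00 = 4.139 g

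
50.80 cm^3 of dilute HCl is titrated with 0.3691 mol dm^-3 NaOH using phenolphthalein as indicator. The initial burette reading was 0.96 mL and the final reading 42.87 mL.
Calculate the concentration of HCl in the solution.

HCl + NaOH → NaCl + H2O
n(NaOH) = 0.04191 L × 0.3691 mol/L = 0.01547 mol
n(HCl) = 0.01547 mol (1:1 mole ratio)
[HCl] = 0.01547 mol / 0.05080 L = 0.3045 mol/L

0.3045 mol/L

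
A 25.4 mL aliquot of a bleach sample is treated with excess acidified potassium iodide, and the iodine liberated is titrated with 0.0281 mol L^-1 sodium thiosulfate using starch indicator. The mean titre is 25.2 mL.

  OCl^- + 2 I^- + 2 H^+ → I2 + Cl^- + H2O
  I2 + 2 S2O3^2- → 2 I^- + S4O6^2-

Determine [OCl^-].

n(S2O3^2-) = 0.0252 × 0.0281 = 7.08 × 10^-4 mol
n(I2) = n(S2O3^2-)/2 = 3.54 × 10^-4 mol
n(OCl^-) in the aliquot = 3.54 × 10^-4 mol (1:1 ratio)
[OCl^-] = 3.54 × 10^-4 / 0.0254 = 0.0139 mol/L

0.0139 mol/L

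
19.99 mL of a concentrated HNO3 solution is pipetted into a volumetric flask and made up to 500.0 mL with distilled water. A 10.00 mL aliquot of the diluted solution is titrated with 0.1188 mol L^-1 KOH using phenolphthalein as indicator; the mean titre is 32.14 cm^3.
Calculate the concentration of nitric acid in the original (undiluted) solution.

HNO3 + KOH → KNO3 + H2O
n(KOH) = 0.03214 × 0.1188 = 3.818 × 10^-3 mol
n(HNO3) in the aliquot = 3.818 × 10^-3 mol (1:1 ratio)
[HNO3]_dilute = 3.818 × 10^-3 / 0.01000 = 0.3818 mol/L
Dilution factor = 500.0 / 19.99 = 25.01
[HNO3]_stock = 0.3818 × 25.01 = 9.550 mol/L

9.550 mol/L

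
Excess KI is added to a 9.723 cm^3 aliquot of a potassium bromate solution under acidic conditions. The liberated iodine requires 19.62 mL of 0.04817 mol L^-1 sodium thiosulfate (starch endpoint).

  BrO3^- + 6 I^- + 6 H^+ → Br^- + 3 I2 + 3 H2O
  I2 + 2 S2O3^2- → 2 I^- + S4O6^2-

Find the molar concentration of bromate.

n(S2O3^2-) = 0.01962 × 0.04817 = 9.451 × 10^-4 mol
n(I2) = n(S2O3^2-)/2 = 4.725 × 10^-4 mol
From the 1:3 ratio, n(BrO3^-) in the aliquot = 1/3 × 4.725 × 10^-4 = 1.575 × 10^-4 mol
[BrO3^-] = 1.575 × 10^-4 / 0.009723 = 0.01620 mol/L

0.01620 mol/L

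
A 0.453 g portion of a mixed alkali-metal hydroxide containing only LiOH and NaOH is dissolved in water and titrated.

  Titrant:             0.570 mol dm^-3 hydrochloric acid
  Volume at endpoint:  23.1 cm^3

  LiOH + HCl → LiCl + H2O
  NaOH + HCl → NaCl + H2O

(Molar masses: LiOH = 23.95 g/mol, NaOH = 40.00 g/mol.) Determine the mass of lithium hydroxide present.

n(HCl) = 0.0231 × 0.570 = 0.0132 mol
Let x = n(LiOH), y = n(NaOH).
Titrant: 1x + 1y = 0.0132;  mass: 23.95x + 40.00y = 0.453
Solving, x = 4.59 × 10^-3 mol, y = 8.58 × 10^-3 mol
mass of LiOH = 4.59 × 10^-3 × 23.95 = 0.110 g

0.110 g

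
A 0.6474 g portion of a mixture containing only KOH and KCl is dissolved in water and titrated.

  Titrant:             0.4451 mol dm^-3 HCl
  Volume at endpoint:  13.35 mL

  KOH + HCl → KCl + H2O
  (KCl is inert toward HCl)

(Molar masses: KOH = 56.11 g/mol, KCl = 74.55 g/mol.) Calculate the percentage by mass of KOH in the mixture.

51.50 %

n(HCl) = 0.01335 × 0.4451 = 5.942 × 10^-3 mol
Let x = n(KOH), y = n(KCl).
Titrant: 1x = 5.942 × 10^-3;  mass: 56.11x + 74.55y = 0.6474
Solving, x = 5.942 × 10^-3 mol, y = 4.212 × 10^-3 mol
mass of KOH = 5.942 × 10^-3 × 56.11 = 0.3334 g
% KOH = 0.3334 / 0.6474 × 100 = 51.50 %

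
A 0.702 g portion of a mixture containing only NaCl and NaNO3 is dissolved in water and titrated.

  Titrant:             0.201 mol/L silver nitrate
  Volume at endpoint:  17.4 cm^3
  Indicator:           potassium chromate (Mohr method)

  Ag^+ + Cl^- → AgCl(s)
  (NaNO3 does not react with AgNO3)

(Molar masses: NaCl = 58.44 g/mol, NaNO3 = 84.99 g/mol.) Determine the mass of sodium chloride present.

0.204 g

n(AgNO3) = 0.0174 × 0.201 = 3.50 × 10^-3 mol
Let x = n(NaCl), y = n(NaNO3).
Titrant: 1x = 3.50 × 10^-3;  mass: 58.44x + 84.99y = 0.702
Solving, x = 3.50 × 10^-3 mol, y = 5.85 × 10^-3 mol
mass of NaCl = 3.50 × 10^-3 × 58.44 = 0.204 g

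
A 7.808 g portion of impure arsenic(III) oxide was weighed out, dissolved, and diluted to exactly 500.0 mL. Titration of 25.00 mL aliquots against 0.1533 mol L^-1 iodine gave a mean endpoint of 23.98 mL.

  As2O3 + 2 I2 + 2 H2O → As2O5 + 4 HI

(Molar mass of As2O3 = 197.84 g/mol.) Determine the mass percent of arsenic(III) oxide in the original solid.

93.15 %

n(I2) per titration = 0.02398 × 0.1533 = 3.676 × 10^-3 mol
From the 1:2 ratio, n(As2O3) in each aliquot = 1/2 × 3.676 × 10^-3 = 1.838 × 10^-3 mol
n(As2O3) in the whole flask = 1.838 × 10^-3 × 500.0/25.00 = 0.03676 mol
mass of As2O3 = 0.03676 × 197.84 = 7.273 g
% As2O3 = 7.273 / 7.808 × 100 = 93.15 %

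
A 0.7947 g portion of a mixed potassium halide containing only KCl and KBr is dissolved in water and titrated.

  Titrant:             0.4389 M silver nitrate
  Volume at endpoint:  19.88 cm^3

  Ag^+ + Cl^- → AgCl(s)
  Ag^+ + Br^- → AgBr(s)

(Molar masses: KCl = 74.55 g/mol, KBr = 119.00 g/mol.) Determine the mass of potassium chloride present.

n(AgNO3) = 0.01988 × 0.4389 = 8.725 × 10^-3 mol
Let x = n(KCl), y = n(KBr).
Titrant: 1x + 1y = 8.725 × 10^-3;  mass: 74.55x + 119.00y = 0.7947
Solving, x = 5.481 × 10^-3 mol, y = 3.245 × 10^-3 mol
mass of KCl = 5.481 × 10^-3 × 74.55 = 0.4086 g

0.4086 g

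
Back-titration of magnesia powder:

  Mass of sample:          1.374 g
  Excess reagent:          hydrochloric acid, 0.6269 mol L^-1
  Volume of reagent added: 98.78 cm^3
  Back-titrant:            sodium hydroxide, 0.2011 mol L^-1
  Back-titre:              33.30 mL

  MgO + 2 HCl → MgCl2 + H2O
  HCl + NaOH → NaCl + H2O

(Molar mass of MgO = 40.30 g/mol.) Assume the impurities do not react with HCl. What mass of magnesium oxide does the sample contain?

n(HCl) added = 0.09878 × 0.6269 = 0.06193 mol
n(NaOH) used in back-titration = 0.03330 × 0.2011 = 6.697 × 10^-3 mol
n(HCl) left over = 6.697 × 10^-3 mol (1:1 ratio)
n(HCl) consumed by analyte = 0.06193 − 6.697 × 10^-3 = 0.05523 mol
From the 1:2 ratio, n(MgO) = 1/2 × 0.05523 = 0.02761 mol
mass of MgO = 0.02761 × 40.30 = 1.113 g

1.113 g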